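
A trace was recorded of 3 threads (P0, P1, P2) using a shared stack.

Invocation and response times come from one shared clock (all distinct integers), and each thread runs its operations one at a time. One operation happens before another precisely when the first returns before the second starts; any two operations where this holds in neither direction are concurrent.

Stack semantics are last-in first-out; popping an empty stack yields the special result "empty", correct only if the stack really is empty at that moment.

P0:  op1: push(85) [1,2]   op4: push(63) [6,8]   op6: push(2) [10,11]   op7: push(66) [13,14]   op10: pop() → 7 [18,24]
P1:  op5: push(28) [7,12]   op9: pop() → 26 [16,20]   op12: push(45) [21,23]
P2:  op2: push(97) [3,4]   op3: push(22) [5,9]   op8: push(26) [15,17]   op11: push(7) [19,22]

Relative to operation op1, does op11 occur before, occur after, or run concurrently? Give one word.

op11 spans [19,22], op1 spans [1,2]
resp(op1)=2 < inv(op11)=19

after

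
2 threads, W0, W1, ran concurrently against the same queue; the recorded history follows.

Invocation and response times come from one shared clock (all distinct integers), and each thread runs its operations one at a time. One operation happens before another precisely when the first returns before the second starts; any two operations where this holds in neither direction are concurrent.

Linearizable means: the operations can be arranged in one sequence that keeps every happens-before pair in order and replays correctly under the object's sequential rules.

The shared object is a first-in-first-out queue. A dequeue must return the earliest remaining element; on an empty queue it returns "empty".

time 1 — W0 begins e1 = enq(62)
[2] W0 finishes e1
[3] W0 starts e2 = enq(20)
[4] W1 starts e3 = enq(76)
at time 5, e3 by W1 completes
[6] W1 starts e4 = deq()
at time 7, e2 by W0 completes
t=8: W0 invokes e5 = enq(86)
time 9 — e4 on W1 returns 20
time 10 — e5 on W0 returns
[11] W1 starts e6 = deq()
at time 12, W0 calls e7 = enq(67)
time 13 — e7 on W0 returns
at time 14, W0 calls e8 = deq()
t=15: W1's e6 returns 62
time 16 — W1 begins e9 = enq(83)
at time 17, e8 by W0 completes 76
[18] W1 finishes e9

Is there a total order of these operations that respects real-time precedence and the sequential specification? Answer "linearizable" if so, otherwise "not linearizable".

not linearizable

already the first 9 events (up to e4's response at time 9) admit no linearization; the first 8 still do
every one of the 3 real-time-consistent orders over 4 completed queue ops fails the sequential spec
every completion of the 1 pending operation (e5) was checked; none linearizes
sample order e1, e2, e3, e4 (pending dropped) stalls at step 4 — e4 deq() → 20 has no legal effect
sample order e1, e3, e2, e4 (pending dropped) stalls at step 4 — e4 deq() → 20 has no legal effect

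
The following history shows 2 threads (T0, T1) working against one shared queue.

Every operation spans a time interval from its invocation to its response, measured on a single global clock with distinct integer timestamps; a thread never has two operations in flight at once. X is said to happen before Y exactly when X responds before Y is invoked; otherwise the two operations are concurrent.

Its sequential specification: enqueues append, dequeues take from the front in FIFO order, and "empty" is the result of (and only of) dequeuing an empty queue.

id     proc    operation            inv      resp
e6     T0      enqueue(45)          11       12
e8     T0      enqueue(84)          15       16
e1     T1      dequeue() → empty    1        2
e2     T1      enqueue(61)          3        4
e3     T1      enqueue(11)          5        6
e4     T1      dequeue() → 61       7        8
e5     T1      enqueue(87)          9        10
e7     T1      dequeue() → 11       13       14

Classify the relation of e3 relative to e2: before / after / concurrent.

e3 spans [5,6], e2 spans [3,4]
resp(e2)=4 < inv(e3)=5

after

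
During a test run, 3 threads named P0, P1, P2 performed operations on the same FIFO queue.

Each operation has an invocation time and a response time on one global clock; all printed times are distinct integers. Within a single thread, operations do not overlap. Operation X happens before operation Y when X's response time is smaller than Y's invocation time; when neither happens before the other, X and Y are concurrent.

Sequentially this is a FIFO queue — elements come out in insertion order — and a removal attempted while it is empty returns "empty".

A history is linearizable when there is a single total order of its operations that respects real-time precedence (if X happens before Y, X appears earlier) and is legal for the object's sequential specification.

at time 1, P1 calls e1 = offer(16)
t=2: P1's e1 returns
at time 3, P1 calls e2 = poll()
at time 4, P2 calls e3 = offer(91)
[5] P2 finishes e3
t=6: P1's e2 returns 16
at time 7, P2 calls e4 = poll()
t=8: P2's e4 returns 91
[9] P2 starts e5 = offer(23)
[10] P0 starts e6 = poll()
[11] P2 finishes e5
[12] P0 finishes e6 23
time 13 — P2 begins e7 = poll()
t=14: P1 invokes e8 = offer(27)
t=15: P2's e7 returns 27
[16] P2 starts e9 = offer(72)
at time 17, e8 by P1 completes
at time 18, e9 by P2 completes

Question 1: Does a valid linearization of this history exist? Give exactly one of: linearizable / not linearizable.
one valid linearization: e1, e2, e3, e4, e5, e6, e8, e7, e9
after step 1 (e1 offer(16)): queue <16>
after step 2 (e2 poll() → 16): queue <>
after step 3 (e3 offer(91)): queue <91>
after step 4 (e4 poll() → 91): queue <>
after step 5 (e5 offer(23)): queue <23>
after step 6 (e6 poll() → 23): queue <>
after step 7 (e8 offer(27)): queue <27>
after step 8 (e7 poll() → 27): queue <>
after step 9 (e9 offer(72)): queue <72>

linearizable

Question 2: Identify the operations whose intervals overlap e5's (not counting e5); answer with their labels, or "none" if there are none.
concurrent with e5 ([9,11]): every op whose interval crosses 9..11
e1 [1,2]: before
e2 [3,6]: before
e3 [4,5]: before
e4 [7,8]: before
e6 [10,12]: concurrent
e7 [13,15]: after
e8 [14,17]: after
e9 [16,18]: after

e6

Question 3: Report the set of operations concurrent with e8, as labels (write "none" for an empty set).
overlap test against e8 [14,17]: concurrent iff the interval meets 14..17
e1 [1,2]: before
e2 [3,6]: before
e3 [4,5]: before
e4 [7,8]: before
e5 [9,11]: before
e6 [10,12]: before
e7 [13,15]: concurrent
e9 [16,18]: concurrent

e7, e9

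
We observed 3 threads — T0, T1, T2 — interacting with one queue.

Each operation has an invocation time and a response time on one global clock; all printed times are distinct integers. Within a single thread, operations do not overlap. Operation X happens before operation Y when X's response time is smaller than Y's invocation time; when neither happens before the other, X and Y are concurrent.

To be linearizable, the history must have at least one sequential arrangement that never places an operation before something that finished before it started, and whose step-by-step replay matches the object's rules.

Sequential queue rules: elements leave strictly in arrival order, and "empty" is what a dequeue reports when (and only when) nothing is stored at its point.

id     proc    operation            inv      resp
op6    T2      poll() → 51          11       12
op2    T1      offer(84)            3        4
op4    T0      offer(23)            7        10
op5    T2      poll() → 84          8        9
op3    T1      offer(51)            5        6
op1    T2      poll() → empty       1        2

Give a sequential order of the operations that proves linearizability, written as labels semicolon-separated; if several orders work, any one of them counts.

after step 1 (op1 poll() → empty): queue <>
after step 2 (op2 offer(84)): queue <84>
after step 3 (op3 offer(51)): queue <84,51>
after step 4 (op4 offer(23)): queue <84,51,23>
after step 5 (op5 poll() → 84): queue <51,23>
after step 6 (op6 poll() → 51): queue <23>

op1; op2; op3; op4; op5; op6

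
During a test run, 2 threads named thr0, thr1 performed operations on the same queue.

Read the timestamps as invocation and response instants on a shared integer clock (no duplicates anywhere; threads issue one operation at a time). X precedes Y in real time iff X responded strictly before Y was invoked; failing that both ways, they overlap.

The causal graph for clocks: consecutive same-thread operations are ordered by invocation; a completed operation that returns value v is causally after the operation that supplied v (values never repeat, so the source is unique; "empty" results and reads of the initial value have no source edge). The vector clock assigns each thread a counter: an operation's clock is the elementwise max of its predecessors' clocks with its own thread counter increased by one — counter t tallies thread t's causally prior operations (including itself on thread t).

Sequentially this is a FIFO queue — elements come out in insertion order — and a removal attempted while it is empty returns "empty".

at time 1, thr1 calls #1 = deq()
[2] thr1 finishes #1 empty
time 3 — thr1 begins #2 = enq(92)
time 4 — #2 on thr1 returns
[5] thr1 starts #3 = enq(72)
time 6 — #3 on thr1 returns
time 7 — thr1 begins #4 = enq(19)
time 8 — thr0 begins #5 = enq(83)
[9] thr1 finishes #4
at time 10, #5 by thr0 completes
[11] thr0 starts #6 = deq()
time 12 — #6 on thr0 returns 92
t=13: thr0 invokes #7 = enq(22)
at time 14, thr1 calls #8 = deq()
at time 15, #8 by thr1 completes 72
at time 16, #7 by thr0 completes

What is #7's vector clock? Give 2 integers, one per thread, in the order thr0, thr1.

(3, 2)

VC(#1, invoked at 1): no causal predecessors; +1 on thr1 → (0, 1)
VC(#5, invoked at 8): no causal predecessors; +1 on thr0 → (1, 0)
#2, invoked 3, takes VC(#1)=(0, 1) under max, adds 1 for thr1 → (0, 2)
#3, invoked 5, takes VC(#2)=(0, 2) under max, adds 1 for thr1 → (0, 3)
#4, invoked 7, takes VC(#3)=(0, 3) under max, adds 1 for thr1 → (0, 4)
#6, invoked 11, takes VC(#2)=(0, 2), VC(#5)=(1, 0) under max, adds 1 for thr0 → (2, 2)
#8, invoked 14, takes VC(#3)=(0, 3), VC(#4)=(0, 4) under max, adds 1 for thr1 → (0, 5)
#7, invoked 13, takes VC(#6)=(2, 2) under max, adds 1 for thr0 → (3, 2)
target: VC(#7) = (3, 2)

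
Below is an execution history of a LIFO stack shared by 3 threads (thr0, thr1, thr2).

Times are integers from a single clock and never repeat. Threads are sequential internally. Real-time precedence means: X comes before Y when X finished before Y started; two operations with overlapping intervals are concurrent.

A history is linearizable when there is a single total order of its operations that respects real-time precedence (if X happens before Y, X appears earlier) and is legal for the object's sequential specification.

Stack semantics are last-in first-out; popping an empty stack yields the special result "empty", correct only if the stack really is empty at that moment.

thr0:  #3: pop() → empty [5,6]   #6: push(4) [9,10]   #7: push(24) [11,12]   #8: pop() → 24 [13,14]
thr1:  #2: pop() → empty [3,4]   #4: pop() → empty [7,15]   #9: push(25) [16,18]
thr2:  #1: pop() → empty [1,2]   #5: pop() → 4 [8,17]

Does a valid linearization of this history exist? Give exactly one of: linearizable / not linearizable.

witness order: #1, #2, #3, #4, #6, #5, #7, #8, #9
after step 1 (#1 pop() → empty): stack <>
after step 2 (#2 pop() → empty): stack <>
after step 3 (#3 pop() → empty): stack <>
after step 4 (#4 pop() → empty): stack <>
after step 5 (#6 push(4)): stack <4>
after step 6 (#5 pop() → 4): stack <>
after step 7 (#7 push(24)): stack <24>
after step 8 (#8 pop() → 24): stack <>
after step 9 (#9 push(25)): stack <25>

linearizable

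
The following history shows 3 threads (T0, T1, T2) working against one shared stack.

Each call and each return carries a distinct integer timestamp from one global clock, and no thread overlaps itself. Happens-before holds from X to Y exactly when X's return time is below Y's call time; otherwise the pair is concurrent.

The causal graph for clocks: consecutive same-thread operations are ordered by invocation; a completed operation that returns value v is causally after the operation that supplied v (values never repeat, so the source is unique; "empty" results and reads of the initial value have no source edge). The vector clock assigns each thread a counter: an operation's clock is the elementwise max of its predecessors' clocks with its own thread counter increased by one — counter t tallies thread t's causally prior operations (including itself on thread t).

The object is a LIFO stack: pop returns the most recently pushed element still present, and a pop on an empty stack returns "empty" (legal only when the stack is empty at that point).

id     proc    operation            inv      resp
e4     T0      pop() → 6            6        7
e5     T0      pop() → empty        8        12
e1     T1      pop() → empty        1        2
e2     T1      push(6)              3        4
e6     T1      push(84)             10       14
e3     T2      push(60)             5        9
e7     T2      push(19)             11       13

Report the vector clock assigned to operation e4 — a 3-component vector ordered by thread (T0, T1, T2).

(1, 2, 0)

no predecessors for e3 (invoked 5): T2 increments from zero → (0, 0, 1)
no predecessors for e1 (invoked 1): T1 increments from zero → (0, 1, 0)
e7 (invocation 11): componentwise max over VC(e3)=(0, 0, 1), +1 at T2, giving (0, 0, 2)
e2 (invocation 3): componentwise max over VC(e1)=(0, 1, 0), +1 at T1, giving (0, 2, 0)
e6 (invocation 10): componentwise max over VC(e2)=(0, 2, 0), +1 at T1, giving (0, 3, 0)
e4 (invocation 6): componentwise max over VC(e2)=(0, 2, 0), +1 at T0, giving (1, 2, 0)
e5 (invocation 8): componentwise max over VC(e4)=(1, 2, 0), +1 at T0, giving (2, 2, 0)
target: VC(e4) = (1, 2, 0)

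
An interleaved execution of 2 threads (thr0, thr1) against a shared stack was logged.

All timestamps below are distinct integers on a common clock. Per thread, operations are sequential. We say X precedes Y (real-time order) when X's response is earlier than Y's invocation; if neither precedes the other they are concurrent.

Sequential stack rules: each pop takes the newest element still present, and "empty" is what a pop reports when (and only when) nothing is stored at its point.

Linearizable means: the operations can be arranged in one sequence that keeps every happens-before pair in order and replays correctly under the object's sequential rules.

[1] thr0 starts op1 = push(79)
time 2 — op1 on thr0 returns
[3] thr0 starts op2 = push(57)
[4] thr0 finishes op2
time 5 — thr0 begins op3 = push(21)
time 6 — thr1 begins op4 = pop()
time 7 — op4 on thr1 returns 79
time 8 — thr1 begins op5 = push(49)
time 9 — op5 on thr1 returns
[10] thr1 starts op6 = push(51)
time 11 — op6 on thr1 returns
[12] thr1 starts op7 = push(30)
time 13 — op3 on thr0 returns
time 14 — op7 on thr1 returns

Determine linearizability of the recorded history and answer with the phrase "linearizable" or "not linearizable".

not linearizable

already the first 7 events (up to op4's response at time 7) admit no linearization; the first 6 still do
exhaustive check: the 3 completed stack ops admit one real-time order; illegal
every completion of the 1 pending operation (op3) was checked; none linearizes
take op1, op2, op4 (pending dropped): step 3 already fails, because op4 pop() → 79 cannot occur there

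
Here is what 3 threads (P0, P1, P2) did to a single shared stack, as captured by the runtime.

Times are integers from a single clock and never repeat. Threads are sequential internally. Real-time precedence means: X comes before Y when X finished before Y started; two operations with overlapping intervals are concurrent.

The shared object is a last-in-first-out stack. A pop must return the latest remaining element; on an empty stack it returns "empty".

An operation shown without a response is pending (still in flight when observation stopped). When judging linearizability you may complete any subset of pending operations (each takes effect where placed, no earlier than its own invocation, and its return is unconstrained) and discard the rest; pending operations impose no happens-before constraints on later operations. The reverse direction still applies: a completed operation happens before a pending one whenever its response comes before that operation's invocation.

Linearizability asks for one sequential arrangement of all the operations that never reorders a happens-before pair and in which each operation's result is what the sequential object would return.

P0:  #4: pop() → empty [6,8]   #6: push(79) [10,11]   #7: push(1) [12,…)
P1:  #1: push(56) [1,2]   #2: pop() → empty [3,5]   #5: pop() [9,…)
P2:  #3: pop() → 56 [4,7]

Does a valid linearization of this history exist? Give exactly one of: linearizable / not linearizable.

linearizable

witness order: #1, #3, #2, #4, #5, #6
1. #1 push(56), leaving stack <56>
2. #3 pop() → 56, leaving stack <>
3. #2 pop() → empty, leaving stack <>
4. #4 pop() → empty, leaving stack <>
5. #5 pop() (pending, included), leaving stack <>
6. #6 push(79), leaving stack <79>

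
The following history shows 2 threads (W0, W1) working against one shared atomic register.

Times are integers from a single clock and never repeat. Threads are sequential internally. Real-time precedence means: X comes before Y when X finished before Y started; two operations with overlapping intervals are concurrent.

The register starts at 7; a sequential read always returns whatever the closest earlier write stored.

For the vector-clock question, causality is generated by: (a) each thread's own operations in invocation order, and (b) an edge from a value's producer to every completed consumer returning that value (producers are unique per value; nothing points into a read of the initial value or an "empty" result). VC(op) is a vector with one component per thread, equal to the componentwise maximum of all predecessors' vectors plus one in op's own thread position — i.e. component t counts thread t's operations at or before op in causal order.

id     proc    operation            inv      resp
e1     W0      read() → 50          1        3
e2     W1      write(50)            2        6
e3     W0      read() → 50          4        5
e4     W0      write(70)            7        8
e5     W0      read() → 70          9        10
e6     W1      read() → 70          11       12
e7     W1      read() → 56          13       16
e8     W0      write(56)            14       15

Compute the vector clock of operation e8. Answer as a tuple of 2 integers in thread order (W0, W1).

(5, 1)

no predecessors for e2 (invoked 2): W1 increments from zero → (0, 1)
e1 (invocation 1): componentwise max over VC(e2)=(0, 1), +1 at W0, giving (1, 1)
e3 (invocation 4): componentwise max over VC(e1)=(1, 1), VC(e2)=(0, 1), +1 at W0, giving (2, 1)
e4 (invocation 7): componentwise max over VC(e3)=(2, 1), +1 at W0, giving (3, 1)
e6 (invocation 11): componentwise max over VC(e2)=(0, 1), VC(e4)=(3, 1), +1 at W1, giving (3, 2)
e5 (invocation 9): componentwise max over VC(e4)=(3, 1), +1 at W0, giving (4, 1)
e8 (invocation 14): componentwise max over VC(e5)=(4, 1), +1 at W0, giving (5, 1)
e7 (invocation 13): componentwise max over VC(e6)=(3, 2), VC(e8)=(5, 1), +1 at W1, giving (5, 3)
target: VC(e8) = (5, 1)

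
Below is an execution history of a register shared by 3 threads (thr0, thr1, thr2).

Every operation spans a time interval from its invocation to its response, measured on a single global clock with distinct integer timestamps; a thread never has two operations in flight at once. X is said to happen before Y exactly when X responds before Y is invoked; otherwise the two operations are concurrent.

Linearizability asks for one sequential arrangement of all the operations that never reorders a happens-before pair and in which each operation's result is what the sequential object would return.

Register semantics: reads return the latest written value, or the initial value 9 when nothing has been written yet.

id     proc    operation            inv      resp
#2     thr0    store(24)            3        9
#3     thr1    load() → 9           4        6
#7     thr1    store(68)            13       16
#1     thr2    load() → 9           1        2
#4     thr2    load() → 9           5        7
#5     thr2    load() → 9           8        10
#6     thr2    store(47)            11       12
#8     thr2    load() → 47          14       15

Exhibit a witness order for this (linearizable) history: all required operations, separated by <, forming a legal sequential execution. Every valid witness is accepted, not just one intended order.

step 1: #1 load() → 9 — value 9
step 2: #3 load() → 9 — value 9
step 3: #4 load() → 9 — value 9
step 4: #5 load() → 9 — value 9
step 5: #2 store(24) — value 24
step 6: #6 store(47) — value 47
step 7: #8 load() → 47 — value 47
step 8: #7 store(68) — value 68

#1 < #3 < #4 < #5 < #2 < #6 < #8 < #7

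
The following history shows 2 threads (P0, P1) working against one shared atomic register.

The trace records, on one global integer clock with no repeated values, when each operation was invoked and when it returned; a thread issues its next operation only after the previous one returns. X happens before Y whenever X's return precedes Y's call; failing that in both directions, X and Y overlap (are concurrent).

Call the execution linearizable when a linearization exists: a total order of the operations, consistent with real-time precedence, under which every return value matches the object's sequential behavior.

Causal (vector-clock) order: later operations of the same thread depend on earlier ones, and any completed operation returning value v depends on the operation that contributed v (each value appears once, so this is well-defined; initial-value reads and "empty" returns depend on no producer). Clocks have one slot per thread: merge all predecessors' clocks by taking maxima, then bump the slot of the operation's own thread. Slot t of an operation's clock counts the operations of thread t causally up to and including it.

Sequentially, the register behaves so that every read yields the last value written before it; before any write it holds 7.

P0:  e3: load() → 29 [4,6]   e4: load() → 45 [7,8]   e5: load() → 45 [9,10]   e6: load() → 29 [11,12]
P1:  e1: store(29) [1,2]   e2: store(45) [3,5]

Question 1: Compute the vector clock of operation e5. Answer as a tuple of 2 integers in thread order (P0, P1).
no predecessors for e1 (invoked 1): P1 increments from zero → (0, 1)
e2 (invocation 3): componentwise max over VC(e1)=(0, 1), +1 at P1, giving (0, 2)
e3 (invocation 4): componentwise max over VC(e1)=(0, 1), +1 at P0, giving (1, 1)
e4 (invocation 7): componentwise max over VC(e2)=(0, 2), VC(e3)=(1, 1), +1 at P0, giving (2, 2)
e5 (invocation 9): componentwise max over VC(e2)=(0, 2), VC(e4)=(2, 2), +1 at P0, giving (3, 2)
e6 (invocation 11): componentwise max over VC(e1)=(0, 1), VC(e5)=(3, 2), +1 at P0, giving (4, 2)
target: VC(e5) = (3, 2)

(3, 2)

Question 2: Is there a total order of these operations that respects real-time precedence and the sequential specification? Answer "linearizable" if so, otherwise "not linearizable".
cut after 11 events: linearizable; cut after 12 events (e6 responds, time 12): not linearizable
2 orders of the 6 completed atomic register ops respect real time; none is legal
take e1, e2, e3, e4, e5, e6: step 3 already fails, because e3 load() → 29 cannot occur there
take e1, e3, e2, e4, e5, e6: step 6 already fails, because e6 load() → 29 cannot occur there

not linearizable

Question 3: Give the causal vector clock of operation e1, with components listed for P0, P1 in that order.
VC(e1, invoked at 1): no causal predecessors; +1 on P1 → (0, 1)
merge at e2 (invoked 3): VC(e1)=(0, 1), own-thread bump on P1 → (0, 2)
merge at e3 (invoked 4): VC(e1)=(0, 1), own-thread bump on P0 → (1, 1)
merge at e4 (invoked 7): VC(e2)=(0, 2), VC(e3)=(1, 1), own-thread bump on P0 → (2, 2)
merge at e5 (invoked 9): VC(e2)=(0, 2), VC(e4)=(2, 2), own-thread bump on P0 → (3, 2)
merge at e6 (invoked 11): VC(e1)=(0, 1), VC(e5)=(3, 2), own-thread bump on P0 → (4, 2)
target: VC(e1) = (0, 1)

(0, 1)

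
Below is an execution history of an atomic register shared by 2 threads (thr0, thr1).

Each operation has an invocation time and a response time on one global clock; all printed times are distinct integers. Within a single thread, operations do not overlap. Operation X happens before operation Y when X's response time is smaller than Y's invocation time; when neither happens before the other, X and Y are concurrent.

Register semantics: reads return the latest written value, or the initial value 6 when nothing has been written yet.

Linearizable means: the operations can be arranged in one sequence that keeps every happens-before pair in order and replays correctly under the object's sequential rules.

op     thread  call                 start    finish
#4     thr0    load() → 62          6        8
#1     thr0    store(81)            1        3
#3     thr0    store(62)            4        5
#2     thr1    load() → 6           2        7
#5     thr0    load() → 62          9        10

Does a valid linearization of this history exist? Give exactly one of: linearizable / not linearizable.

a witness: #2, #1, #3, #4, #5
step 1: #2 load() → 6 — value 6
step 2: #1 store(81) — value 81
step 3: #3 store(62) — value 62
step 4: #4 load() → 62 — value 62
step 5: #5 load() → 62 — value 62

linearizable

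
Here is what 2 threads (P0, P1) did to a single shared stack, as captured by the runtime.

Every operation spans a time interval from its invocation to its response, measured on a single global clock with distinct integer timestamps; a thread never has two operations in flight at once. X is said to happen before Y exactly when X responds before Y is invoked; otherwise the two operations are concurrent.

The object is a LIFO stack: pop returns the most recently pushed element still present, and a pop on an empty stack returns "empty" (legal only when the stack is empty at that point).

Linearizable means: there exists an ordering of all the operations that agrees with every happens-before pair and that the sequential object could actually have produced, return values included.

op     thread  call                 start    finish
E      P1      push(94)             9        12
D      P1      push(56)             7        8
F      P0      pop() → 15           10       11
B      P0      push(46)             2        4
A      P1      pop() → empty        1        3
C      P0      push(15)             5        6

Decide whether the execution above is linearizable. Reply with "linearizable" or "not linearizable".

through event 10 a valid linearization exists; event 11 (F responding at time 11) ends that
real-time-consistent orders of the 5 completed operations: 2 — all fail the stack replay
every completion of the 1 pending operation (E) was checked; none linearizes
e.g. A, B, C, D, F (pending dropped): illegal at step 5, since F pop() → 15 cannot apply there
e.g. B, A, C, D, F (pending dropped): illegal at step 2, since A pop() → empty cannot apply there

not linearizable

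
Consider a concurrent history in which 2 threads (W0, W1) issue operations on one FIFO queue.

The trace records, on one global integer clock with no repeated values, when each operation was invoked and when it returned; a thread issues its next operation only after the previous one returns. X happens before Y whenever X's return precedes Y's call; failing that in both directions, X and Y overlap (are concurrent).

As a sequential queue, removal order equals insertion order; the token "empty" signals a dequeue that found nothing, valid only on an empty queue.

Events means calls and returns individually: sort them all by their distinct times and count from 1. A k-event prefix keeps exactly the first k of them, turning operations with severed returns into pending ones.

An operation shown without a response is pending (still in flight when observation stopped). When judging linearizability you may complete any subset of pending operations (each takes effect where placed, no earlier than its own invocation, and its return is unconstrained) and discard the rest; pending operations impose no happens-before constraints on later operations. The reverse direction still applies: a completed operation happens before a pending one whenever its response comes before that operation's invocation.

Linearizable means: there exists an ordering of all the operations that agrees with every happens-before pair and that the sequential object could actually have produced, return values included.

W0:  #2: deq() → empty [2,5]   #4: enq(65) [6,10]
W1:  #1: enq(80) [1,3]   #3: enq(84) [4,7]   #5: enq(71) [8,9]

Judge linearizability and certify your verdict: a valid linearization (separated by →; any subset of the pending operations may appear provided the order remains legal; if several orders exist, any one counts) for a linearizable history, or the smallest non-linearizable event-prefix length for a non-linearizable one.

1. #2 deq() → empty, leaving queue <>
2. #1 enq(80), leaving queue <80>
3. #3 enq(84), leaving queue <80,84>
4. #4 enq(65), leaving queue <80,84,65>
5. #5 enq(71), leaving queue <80,84,65,71>

linearizable — witness: #2 → #1 → #3 → #4 → #5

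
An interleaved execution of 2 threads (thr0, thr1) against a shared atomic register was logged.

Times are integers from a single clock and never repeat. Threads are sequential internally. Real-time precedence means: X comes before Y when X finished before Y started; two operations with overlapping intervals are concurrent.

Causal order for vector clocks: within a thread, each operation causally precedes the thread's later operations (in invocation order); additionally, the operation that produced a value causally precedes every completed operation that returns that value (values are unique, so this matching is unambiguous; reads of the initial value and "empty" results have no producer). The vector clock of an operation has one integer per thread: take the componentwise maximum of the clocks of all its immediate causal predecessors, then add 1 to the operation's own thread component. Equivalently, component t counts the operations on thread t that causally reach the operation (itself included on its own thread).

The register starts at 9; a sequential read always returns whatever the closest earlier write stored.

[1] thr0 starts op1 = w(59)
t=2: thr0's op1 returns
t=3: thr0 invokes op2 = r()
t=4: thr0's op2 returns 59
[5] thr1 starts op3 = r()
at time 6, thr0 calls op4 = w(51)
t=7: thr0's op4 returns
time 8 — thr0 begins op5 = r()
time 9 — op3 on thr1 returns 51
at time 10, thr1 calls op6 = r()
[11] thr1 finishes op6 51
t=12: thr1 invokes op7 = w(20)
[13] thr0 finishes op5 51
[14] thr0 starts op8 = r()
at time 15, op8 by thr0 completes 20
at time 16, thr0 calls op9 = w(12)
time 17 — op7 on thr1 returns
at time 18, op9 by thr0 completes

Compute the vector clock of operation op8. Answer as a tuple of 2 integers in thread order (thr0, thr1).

(5, 3)

root op op1, invoked 1: fresh clock plus thr0's own tick → (1, 0)
op2 (invocation 3): componentwise max over VC(op1)=(1, 0), +1 at thr0, giving (2, 0)
op4 (invocation 6): componentwise max over VC(op2)=(2, 0), +1 at thr0, giving (3, 0)
op3 (invocation 5): componentwise max over VC(op4)=(3, 0), +1 at thr1, giving (3, 1)
op5 (invocation 8): componentwise max over VC(op4)=(3, 0), +1 at thr0, giving (4, 0)
op6 (invocation 10): componentwise max over VC(op3)=(3, 1), VC(op4)=(3, 0), +1 at thr1, giving (3, 2)
op7 (invocation 12): componentwise max over VC(op6)=(3, 2), +1 at thr1, giving (3, 3)
op8 (invocation 14): componentwise max over VC(op5)=(4, 0), VC(op7)=(3, 3), +1 at thr0, giving (5, 3)
op9 (invocation 16): componentwise max over VC(op8)=(5, 3), +1 at thr0, giving (6, 3)
target: VC(op8) = (5, 3)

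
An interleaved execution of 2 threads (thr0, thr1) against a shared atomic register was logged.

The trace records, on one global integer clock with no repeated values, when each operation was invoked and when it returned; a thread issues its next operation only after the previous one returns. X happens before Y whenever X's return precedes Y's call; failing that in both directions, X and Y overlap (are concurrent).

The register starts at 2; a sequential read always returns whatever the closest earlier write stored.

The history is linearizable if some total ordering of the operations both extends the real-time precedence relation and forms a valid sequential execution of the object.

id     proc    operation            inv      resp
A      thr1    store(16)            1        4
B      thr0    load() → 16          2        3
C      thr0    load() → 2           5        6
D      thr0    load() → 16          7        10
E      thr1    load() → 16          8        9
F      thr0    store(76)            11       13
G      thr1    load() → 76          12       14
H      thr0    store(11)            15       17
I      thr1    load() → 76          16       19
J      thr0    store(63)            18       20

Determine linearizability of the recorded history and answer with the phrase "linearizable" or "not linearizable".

events 1..5 are fine; event 6 — the response of C at time 6 — makes the prefix non-linearizable
all 2 real-time-respecting orders fail — 3 completed atomic register operations, no legal replay
take A, B, C: step 3 already fails, because C load() → 2 cannot occur there
take B, A, C: step 1 already fails, because B load() → 16 cannot occur there

not linearizable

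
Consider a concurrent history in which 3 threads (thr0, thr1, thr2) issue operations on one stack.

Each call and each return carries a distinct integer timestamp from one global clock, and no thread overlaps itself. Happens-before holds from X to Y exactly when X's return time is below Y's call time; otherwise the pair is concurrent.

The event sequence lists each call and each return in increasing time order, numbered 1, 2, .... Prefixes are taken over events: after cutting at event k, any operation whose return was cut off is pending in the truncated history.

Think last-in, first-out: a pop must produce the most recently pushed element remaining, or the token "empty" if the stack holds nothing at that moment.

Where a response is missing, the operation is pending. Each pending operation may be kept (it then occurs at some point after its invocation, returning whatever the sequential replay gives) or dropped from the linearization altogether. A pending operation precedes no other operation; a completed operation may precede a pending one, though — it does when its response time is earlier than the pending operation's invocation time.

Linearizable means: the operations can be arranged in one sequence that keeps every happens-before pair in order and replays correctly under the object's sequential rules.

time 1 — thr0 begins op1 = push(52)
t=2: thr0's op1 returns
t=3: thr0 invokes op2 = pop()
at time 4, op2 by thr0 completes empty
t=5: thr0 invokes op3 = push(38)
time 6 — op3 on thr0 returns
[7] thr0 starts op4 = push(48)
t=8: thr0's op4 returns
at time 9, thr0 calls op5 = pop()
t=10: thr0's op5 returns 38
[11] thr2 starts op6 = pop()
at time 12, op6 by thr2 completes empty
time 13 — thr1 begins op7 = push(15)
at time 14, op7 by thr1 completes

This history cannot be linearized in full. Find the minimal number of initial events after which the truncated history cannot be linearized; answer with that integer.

events 1..3 are linearizable; a witness order is op1:
step 1: op1 push(52) — stack <52>
adding event 4 (op2 responds at 4) leaves no legal real-time order
for example op1, op2 fails at step 2: op2 pop() → empty is not legal there

4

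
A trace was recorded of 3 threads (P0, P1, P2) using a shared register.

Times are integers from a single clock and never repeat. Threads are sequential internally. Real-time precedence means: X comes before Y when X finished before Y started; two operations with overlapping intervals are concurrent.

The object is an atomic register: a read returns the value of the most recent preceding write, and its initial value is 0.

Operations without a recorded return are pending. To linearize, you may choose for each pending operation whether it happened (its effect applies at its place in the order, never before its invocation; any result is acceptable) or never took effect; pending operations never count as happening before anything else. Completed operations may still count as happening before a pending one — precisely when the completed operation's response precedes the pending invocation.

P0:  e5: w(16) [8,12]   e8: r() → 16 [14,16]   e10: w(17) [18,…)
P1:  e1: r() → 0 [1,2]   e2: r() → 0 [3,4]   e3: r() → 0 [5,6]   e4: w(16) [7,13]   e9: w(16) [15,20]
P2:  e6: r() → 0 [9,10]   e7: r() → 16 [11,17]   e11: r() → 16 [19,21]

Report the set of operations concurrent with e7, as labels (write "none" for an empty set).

concurrent with e7 ([11,17]): every op whose interval crosses 11..17
e1 [1,2]: before
e2 [3,4]: before
e3 [5,6]: before
e4 [7,13]: concurrent
e5 [8,12]: concurrent
e6 [9,10]: before
e8 [14,16]: concurrent
e9 [15,20]: concurrent
e10 [18,…): after
e11 [19,21]: after

e4, e5, e8, e9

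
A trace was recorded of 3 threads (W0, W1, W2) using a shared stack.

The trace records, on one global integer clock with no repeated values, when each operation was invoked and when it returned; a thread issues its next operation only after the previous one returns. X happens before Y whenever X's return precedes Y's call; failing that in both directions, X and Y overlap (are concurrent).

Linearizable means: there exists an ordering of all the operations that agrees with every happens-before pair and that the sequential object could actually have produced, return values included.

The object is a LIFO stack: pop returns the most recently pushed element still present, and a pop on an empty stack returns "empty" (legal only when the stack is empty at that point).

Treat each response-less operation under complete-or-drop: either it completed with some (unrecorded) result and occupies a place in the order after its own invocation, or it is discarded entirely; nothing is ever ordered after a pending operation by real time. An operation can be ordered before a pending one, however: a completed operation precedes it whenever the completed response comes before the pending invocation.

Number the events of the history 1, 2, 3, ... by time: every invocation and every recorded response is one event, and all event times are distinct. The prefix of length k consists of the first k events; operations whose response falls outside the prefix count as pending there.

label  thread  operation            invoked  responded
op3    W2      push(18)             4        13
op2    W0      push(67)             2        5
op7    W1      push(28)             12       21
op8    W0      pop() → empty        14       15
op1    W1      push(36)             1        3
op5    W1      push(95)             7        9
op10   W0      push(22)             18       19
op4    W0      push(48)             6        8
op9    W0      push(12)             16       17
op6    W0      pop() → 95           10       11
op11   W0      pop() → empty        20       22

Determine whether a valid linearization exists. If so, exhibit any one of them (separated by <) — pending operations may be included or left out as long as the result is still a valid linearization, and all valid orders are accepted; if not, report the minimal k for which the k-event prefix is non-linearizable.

not linearizable — minimal violating prefix: 15 events

cut after 14 events: linearizable; cut after 15 events (op8 responds, time 15): not linearizable
18 orders of the 7 completed stack ops respect real time; none is legal
completion choices over the 1 pending operation (op7) were checked; none helps
for example op1, op2, op3, op4, op5, op6, op8 (pending dropped) fails at step 7: op8 pop() → empty is not legal there
for example op1, op2, op3, op5, op4, op6, op8 (pending dropped) fails at step 6: op6 pop() → 95 is not legal there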